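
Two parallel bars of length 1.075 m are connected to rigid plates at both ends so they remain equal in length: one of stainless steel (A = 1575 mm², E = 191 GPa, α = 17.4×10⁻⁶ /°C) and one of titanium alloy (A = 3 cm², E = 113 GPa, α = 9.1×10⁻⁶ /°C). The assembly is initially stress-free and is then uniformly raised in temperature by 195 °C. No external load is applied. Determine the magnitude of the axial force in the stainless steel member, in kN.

P ≈ 49.3 kN (compressive in the stainless steel)

Both members must finish at the same length. With the larger α, the stainless steel tends to over-expand; the plates restrain it, putting the stainless steel in compression and the titanium alloy in tension. With no external load the two internal forces are equal and opposite, magnitude P.
Compatibility of the two members (thermal + elastic change equal): (α₁ − α₂)ΔT = P·[1/(A₁E₁) + 1/(A₂E₂)].
|α₁ − α₂|·ΔT = 8.3×10⁻⁶ × 195 = 0.001618.
1/(A₁E₁) + 1/(A₂E₂) = 1/(1575×191×10³) + 1/(300×113×10³) = 3.282×10⁻⁸ N⁻¹.
P = 0.001618 / 3.282×10⁻⁸ = 49310 N = 49.31 kN.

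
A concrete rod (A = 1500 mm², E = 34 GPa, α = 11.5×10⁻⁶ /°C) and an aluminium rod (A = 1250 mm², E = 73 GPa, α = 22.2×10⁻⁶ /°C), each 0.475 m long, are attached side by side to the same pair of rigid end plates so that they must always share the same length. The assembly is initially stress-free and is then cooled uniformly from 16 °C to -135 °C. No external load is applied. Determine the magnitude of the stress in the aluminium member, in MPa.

Both members must finish at the same length. With the larger α, the aluminium tends to over-contract; the plates restrain it, putting the aluminium in tension and the concrete in compression. With no external load the two internal forces are equal and opposite, magnitude P.
Compatibility of the two members (thermal + elastic change equal): (α₁ − α₂)ΔT = P·[1/(A₁E₁) + 1/(A₂E₂)].
|α₁ − α₂|·ΔT = 10.7×10⁻⁶ × 151 = 0.001616.
1/(A₁E₁) + 1/(A₂E₂) = 1/(1500×34×10³) + 1/(1250×73×10³) = 3.057×10⁻⁸ N⁻¹.
So P = 0.001616 / 3.057×10⁻⁸ = 52.86 kN.
σ_{aluminium} = P/A₂ = 52860/1250 = 42.29 MPa, tensile.

σ ≈ 42.3 MPa (tensile)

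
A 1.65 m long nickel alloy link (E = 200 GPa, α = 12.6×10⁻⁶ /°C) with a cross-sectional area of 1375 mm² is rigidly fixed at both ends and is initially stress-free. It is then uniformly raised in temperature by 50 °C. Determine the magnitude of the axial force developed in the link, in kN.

The ends cannot move, so σ = EαΔT = 200×10³ × 12.6×10⁻⁶ × 50 = 126 MPa.
Axial force P = σA = 126 × 1375 = 173200 N = 173.2 kN, compressive.

P ≈ 173 kN (compressive)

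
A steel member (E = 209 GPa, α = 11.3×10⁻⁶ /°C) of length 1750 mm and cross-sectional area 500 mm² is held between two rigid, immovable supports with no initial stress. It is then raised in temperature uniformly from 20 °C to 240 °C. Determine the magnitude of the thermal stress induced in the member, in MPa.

σ ≈ 520 MPa (compressive)

With length fixed, the mechanical strain must cancel the thermal strain αΔT = 11.3×10⁻⁶ × 220 = 2486×10⁻⁶.
The stress required to suppress this strain is σ = Eε = 209×10³ × 2486×10⁻⁶ = 519.6 MPa, compressive since the member is trying to expand.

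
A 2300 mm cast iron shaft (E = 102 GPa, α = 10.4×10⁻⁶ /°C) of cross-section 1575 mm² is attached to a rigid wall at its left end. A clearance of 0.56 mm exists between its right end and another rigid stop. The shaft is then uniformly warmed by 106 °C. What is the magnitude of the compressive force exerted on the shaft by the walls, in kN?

Free thermal elongation = αΔT L = 10.4×10⁻⁶ × 106 × 2300 = 2.536 mm.
The gap closes (δ_free > 0.56 mm) and the wall then resists a further 2.536 − 0.56 = 1.976 mm of expansion.
That suppressed elongation corresponds to σ = E·Δ/L = 102×10³ × 1.976/2300 = 87.61 MPa.
P = σA = 87.61 × 1575 = 138 kN.

P ≈ 138 kN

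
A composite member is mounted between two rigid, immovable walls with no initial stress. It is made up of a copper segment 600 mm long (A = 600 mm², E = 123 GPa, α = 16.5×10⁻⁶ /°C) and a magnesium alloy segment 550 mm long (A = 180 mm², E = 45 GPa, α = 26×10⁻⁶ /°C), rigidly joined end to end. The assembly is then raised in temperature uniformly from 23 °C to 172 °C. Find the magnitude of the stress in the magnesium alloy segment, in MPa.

Free thermal expansion of the whole bar: Σ αᵢΔT Lᵢ = 16.5×10⁻⁶×149×600 + 26×10⁻⁶×149×550 = 3.606 mm.
The walls prevent any net length change, so an axial force P (same in every segment) develops. Compatibility: P · Σ Lᵢ/(AᵢEᵢ) = δ_free.
The series flexibility is Σ Lᵢ/(AᵢEᵢ) = 600/(600×123×10³) + 550/(180×45×10³) = 7.603×10⁻⁵ mm/N.
So P = 3.606 / 7.603×10⁻⁵ = 47.43 kN, compressive.
σ_{magnesium alloy} = P / A = 47430 / 180 = 263.5 MPa.

σ ≈ 263 MPa (compressive)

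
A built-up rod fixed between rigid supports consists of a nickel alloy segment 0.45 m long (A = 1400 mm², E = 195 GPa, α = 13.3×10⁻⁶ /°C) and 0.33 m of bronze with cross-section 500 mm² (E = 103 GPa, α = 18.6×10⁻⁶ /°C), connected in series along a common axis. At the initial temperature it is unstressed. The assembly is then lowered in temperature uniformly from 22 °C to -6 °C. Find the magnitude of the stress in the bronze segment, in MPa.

With the walls removed the bar would change length by δ_free = Σ αᵢΔT Lᵢ = 13.3×10⁻⁶×28×450 + 18.6×10⁻⁶×28×330 = 0.3394 mm.
The rigid supports impose zero overall length change; the single axial force P common to all segments must satisfy P Σ Lᵢ/(AᵢEᵢ) = δ_free.
Σ Lᵢ/(AᵢEᵢ) = 450/(1400×195×10³) + 330/(500×103×10³) = 8.056×10⁻⁶ mm/N.
Hence P = δ_free / Σ(L/AE) = 0.3394/8.056×10⁻⁶ = 42.13 kN (tensile).
σ_{bronze} = P / A = 42130 / 500 = 84.27 MPa.

σ ≈ 84.3 MPa (tensile)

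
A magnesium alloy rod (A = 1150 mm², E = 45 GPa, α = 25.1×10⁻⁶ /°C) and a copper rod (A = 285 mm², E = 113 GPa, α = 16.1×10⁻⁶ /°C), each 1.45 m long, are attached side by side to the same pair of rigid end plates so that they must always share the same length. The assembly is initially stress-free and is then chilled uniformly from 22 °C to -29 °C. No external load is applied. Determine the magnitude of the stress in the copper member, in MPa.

σ ≈ 32 MPa (compressive)

Both members must finish at the same length. With the larger α, the magnesium alloy tends to over-contract; the plates restrain it, putting the magnesium alloy in tension and the copper in compression. With no external load the two internal forces are equal and opposite, magnitude P.
Compatibility of the two members (thermal + elastic change equal): (α₁ − α₂)ΔT = P·[1/(A₁E₁) + 1/(A₂E₂)].
|α₁ − α₂|·ΔT = 9×10⁻⁶ × 51 = 0.000459.
1/(A₁E₁) + 1/(A₂E₂) = 1/(1150×45×10³) + 1/(285×113×10³) = 5.037×10⁻⁸ N⁻¹.
P = 0.000459 / 5.037×10⁻⁸ = 9112 N = 9.112 kN.
σ_{copper} = P/A₂ = 9112/285 = 31.97 MPa, compressive.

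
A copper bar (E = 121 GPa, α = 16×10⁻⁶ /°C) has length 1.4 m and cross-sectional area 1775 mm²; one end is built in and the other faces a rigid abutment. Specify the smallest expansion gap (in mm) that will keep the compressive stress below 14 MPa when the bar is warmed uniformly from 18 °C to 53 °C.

g ≈ 0.622 mm

Free expansion if unrestrained: δ_free = αΔT L = 16×10⁻⁶ × 35 × 1400 = 0.784 mm.
A stress of 14 MPa corresponds to the wall pushing the bar back by σL/E = 14×1400/(121×10³) = 0.162 mm.
So the gap has to take up the difference, g_min = δ_free − σL/E = 0.784 − 0.162 = 0.622 mm.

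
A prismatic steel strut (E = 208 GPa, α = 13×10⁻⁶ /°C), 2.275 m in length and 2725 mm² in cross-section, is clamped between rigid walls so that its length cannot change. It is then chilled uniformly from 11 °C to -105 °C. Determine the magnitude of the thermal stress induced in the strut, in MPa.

The supports are rigid, so the total axial strain is zero. The restrained thermal strain is ε = αΔT = 13×10⁻⁶ × 116 = 1508×10⁻⁶.
Hence σ = E·αΔT = 208×10³ × 1508×10⁻⁶ = 313.7 MPa, tensile.

σ ≈ 314 MPa (tensile)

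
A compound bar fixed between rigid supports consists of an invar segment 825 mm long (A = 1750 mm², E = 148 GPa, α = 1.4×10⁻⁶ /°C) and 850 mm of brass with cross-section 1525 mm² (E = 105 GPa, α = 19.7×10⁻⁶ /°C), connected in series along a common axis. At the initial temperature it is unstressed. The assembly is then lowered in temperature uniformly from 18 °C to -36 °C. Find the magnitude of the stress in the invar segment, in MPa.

σ ≈ 65 MPa (tensile)

Free thermal contraction of the whole bar: Σ αᵢΔT Lᵢ = 1.4×10⁻⁶×54×825 + 19.7×10⁻⁶×54×850 = 0.9666 mm.
The walls prevent any net length change, so an axial force P (same in every segment) develops. Compatibility: P · Σ Lᵢ/(AᵢEᵢ) = δ_free.
Σ Lᵢ/(AᵢEᵢ) = 825/(1750×148×10³) + 850/(1525×105×10³) = 8.494×10⁻⁶ mm/N.
Hence P = δ_free / Σ(L/AE) = 0.9666/8.494×10⁻⁶ = 113.8 kN (tensile).
σ_{invar} = P / A = 113800 / 1750 = 65.03 MPa.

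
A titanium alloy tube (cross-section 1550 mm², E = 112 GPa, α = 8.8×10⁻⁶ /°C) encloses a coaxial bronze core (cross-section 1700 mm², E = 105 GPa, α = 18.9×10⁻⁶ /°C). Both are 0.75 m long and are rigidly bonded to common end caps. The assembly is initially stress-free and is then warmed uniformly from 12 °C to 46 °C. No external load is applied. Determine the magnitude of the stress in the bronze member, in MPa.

σ ≈ 17.8 MPa (compressive)

Equilibrium of a rigid end plate with no external load gives equal and opposite internal forces ±P in the two members. Since α_{bronze} > α_{titanium alloy}, heating drives the bronze into compression and the titanium alloy into tension.
Equating the net (thermal + elastic) strains gives |α₁ − α₂|·ΔT = P·[1/(A₁E₁) + 1/(A₂E₂)].
|α₁ − α₂|·ΔT = 10.1×10⁻⁶ × 34 = 0.0003434.
1/(A₁E₁) + 1/(A₂E₂) = 1/(1550×112×10³) + 1/(1700×105×10³) = 1.136×10⁻⁸ N⁻¹.
So P = 0.0003434 / 1.136×10⁻⁸ = 30.22 kN.
σ_{bronze} = P/A₂ = 30220/1700 = 17.78 MPa, compressive.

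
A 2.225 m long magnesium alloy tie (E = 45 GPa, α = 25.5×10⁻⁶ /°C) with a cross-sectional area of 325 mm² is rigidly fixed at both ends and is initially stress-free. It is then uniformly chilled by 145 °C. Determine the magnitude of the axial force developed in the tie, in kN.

P ≈ 54.1 kN (tensile)

With zero net strain, σ = E·αΔT = 45 GPa × 25.5×10⁻⁶ × 145 = 166.4 MPa.
Then P = σA = 166.4 × 325 mm² = 54.08 kN, tensile.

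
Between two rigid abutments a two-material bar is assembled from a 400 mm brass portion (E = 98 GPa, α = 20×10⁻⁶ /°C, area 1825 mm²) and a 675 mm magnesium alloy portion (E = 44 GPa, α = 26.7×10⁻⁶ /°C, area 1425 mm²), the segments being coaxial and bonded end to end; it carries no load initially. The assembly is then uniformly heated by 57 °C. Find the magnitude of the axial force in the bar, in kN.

P ≈ 114 kN (compressive)

If the supports were absent, the total length change would be Σ αᵢΔT Lᵢ = 20×10⁻⁶×57×400 + 26.7×10⁻⁶×57×675 = 1.483 mm.
The walls prevent any net length change, so an axial force P (same in every segment) develops. Compatibility: P · Σ Lᵢ/(AᵢEᵢ) = δ_free.
Σ Lᵢ/(AᵢEᵢ) = 400/(1825×98×10³) + 675/(1425×44×10³) = 1.3×10⁻⁵ mm/N.
So P = 1.483 / 1.3×10⁻⁵ = 114.1 kN, compressive.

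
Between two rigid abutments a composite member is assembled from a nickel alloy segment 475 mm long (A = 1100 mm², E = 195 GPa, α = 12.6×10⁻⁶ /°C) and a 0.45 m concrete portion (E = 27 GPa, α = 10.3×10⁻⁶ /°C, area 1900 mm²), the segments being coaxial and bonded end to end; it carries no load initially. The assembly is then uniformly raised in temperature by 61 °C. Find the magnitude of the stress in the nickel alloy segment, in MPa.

With the walls removed the bar would change length by δ_free = Σ αᵢΔT Lᵢ = 12.6×10⁻⁶×61×475 + 10.3×10⁻⁶×61×450 = 0.6478 mm.
The rigid supports impose zero overall length change; the single axial force P common to all segments must satisfy P Σ Lᵢ/(AᵢEᵢ) = δ_free.
Σ Lᵢ/(AᵢEᵢ) = 475/(1100×195×10³) + 450/(1900×27×10³) = 1.099×10⁻⁵ mm/N.
Hence P = δ_free / Σ(L/AE) = 0.6478/1.099×10⁻⁵ = 58.97 kN (compressive).
σ_{nickel alloy} = P / A = 58970 / 1100 = 53.61 MPa.

σ ≈ 53.6 MPa (compressive)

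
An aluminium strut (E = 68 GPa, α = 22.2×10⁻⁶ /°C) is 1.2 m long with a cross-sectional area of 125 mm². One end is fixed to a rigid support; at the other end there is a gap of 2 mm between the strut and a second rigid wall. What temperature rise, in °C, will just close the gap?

ΔT ≈ 75.1 °C

The gap closes when αΔT L = 2 mm, since the strut is still unstressed at that instant.
So ΔT = g/(αL) = 2/(22.2×10⁻⁶ × 1200) = 75.08 °C.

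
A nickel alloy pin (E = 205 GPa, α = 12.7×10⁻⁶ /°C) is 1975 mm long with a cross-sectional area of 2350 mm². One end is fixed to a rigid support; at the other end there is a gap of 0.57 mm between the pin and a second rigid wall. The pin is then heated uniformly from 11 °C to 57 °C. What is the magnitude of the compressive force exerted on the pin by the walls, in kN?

Free thermal elongation = αΔT L = 12.7×10⁻⁶ × 46 × 1975 = 1.154 mm.
After closing the 0.57 mm clearance, 1.154 − 0.57 = 0.5838 mm of expansion remains to be suppressed by the wall.
Compatibility: PL/(AE) = 0.5838 mm, so σ = P/A = E × (0.5838/1975) = 60.6 MPa.
Force on the wall = σA = 60.6 × 2350 mm² = 142.4 kN.

P ≈ 142 kN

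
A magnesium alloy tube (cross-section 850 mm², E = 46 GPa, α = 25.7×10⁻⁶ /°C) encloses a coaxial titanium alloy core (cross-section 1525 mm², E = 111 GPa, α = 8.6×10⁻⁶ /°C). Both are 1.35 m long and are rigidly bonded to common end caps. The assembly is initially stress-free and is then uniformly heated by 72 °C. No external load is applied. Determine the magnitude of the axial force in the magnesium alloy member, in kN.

The magnesium alloy has the larger α, so on heating it would change length more than the titanium alloy if both were free. The rigid plates force a common final length, so the magnesium alloy is put into compression and the titanium alloy into tension, with equal and opposite forces P (no external load).
Setting the final lengths equal and cancelling L: (α₁ − α₂)ΔT = P/(A₁E₁) + P/(A₂E₂).
|α₁ − α₂|·ΔT = 17.1×10⁻⁶ × 72 = 0.001231.
1/(A₁E₁) + 1/(A₂E₂) = 1/(850×46×10³) + 1/(1525×111×10³) = 3.148×10⁻⁸ N⁻¹.
P = 0.001231 / 3.148×10⁻⁸ = 39110 N = 39.11 kN.

P ≈ 39.1 kN (compressive in the magnesium alloy)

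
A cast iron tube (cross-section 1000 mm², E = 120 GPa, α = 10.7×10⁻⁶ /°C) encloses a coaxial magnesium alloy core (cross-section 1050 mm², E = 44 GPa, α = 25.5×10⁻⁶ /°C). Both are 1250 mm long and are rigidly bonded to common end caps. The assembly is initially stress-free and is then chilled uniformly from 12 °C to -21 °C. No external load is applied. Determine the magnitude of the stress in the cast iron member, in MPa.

Equilibrium of a rigid end plate with no external load gives equal and opposite internal forces ±P in the two members. Since α_{magnesium alloy} > α_{cast iron}, cooling drives the magnesium alloy into tension and the cast iron into compression.
Setting the final lengths equal and cancelling L: (α₁ − α₂)ΔT = P/(A₁E₁) + P/(A₂E₂).
|α₁ − α₂|·ΔT = 14.8×10⁻⁶ × 33 = 0.0004884.
1/(A₁E₁) + 1/(A₂E₂) = 1/(1000×120×10³) + 1/(1050×44×10³) = 2.998×10⁻⁸ N⁻¹.
So P = 0.0004884 / 2.998×10⁻⁸ = 16.29 kN.
σ_{cast iron} = P/A₁ = 16290/1000 = 16.29 MPa, compressive.

σ ≈ 16.3 MPa (compressive)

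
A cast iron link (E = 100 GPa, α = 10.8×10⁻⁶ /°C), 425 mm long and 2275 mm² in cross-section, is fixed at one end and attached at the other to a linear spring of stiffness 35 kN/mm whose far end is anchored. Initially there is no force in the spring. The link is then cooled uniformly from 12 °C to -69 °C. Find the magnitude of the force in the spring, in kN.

P ≈ 12.2 kN

The unrestrained thermal change is αΔT L = 10.8×10⁻⁶ × 81 × 425 = 0.3718 mm.
Let P be the tensile force in the spring. The link extends elastically by PL/(AE) and the spring stretches by P/k; together these equal δ_free.
So P = δ_free / [L/(AE) + 1/k] = 0.3718 / [ 425/(2275×100×10³) + 1/(35×10³) ].
P = 0.3718 / 3.044×10⁻⁵ = 12210 N.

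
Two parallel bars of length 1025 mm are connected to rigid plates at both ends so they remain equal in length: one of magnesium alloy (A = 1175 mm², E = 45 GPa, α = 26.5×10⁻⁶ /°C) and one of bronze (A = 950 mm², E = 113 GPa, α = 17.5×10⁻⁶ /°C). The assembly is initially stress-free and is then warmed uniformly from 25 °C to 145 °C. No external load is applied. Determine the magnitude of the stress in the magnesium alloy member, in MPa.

σ ≈ 32.6 MPa (compressive)

Both members must finish at the same length. With the larger α, the magnesium alloy tends to over-expand; the plates restrain it, putting the magnesium alloy in compression and the bronze in tension. With no external load the two internal forces are equal and opposite, magnitude P.
Compatibility of the two members (thermal + elastic change equal): (α₁ − α₂)ΔT = P·[1/(A₁E₁) + 1/(A₂E₂)].
|α₁ − α₂|·ΔT = 9×10⁻⁶ × 120 = 0.00108.
1/(A₁E₁) + 1/(A₂E₂) = 1/(1175×45×10³) + 1/(950×113×10³) = 2.823×10⁻⁸ N⁻¹.
So P = 0.00108 / 2.823×10⁻⁸ = 38.26 kN.
σ_{magnesium alloy} = P/A₁ = 38260/1175 = 32.56 MPa, compressive.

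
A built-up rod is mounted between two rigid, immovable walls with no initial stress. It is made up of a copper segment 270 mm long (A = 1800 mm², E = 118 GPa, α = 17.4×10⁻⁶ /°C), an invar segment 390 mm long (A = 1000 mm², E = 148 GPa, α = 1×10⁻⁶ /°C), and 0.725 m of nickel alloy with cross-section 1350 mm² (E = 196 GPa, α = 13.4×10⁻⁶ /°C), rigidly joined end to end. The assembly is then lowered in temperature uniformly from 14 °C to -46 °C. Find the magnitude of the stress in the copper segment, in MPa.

σ ≈ 74.2 MPa (tensile)

Free thermal contraction of the whole bar: Σ αᵢΔT Lᵢ = 17.4×10⁻⁶×60×270 + 1×10⁻⁶×60×390 + 13.4×10⁻⁶×60×725 = 0.8882 mm.
The walls prevent any net length change, so an axial force P (same in every segment) develops. Compatibility: P · Σ Lᵢ/(AᵢEᵢ) = δ_free.
The series flexibility is Σ Lᵢ/(AᵢEᵢ) = 270/(1800×118×10³) + 390/(1000×148×10³) + 725/(1350×196×10³) = 6.646×10⁻⁶ mm/N.
So P = 0.8882 / 6.646×10⁻⁶ = 133.6 kN, tensile.
σ_{copper} = P / A = 133600 / 1800 = 74.24 MPa.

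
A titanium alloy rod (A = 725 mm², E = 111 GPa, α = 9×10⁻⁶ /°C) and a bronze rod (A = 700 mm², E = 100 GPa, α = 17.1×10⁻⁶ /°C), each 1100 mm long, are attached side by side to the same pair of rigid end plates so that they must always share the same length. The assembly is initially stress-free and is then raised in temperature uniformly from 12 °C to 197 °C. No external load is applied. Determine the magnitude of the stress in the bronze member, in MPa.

σ ≈ 80.1 MPa (compressive)

Both members must finish at the same length. With the larger α, the bronze tends to over-expand; the plates restrain it, putting the bronze in compression and the titanium alloy in tension. With no external load the two internal forces are equal and opposite, magnitude P.
Compatibility of the two members (thermal + elastic change equal): (α₁ − α₂)ΔT = P·[1/(A₁E₁) + 1/(A₂E₂)].
|α₁ − α₂|·ΔT = 8.1×10⁻⁶ × 185 = 0.001499.
1/(A₁E₁) + 1/(A₂E₂) = 1/(725×111×10³) + 1/(700×100×10³) = 2.671×10⁻⁸ N⁻¹.
So P = 0.001499 / 2.671×10⁻⁸ = 56.1 kN.
σ_{bronze} = P/A₂ = 56100/700 = 80.14 MPa, compressive.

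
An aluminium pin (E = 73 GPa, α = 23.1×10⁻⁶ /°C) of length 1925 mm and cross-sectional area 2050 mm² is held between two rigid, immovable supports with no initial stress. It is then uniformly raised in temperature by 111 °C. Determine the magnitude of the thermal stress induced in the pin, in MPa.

σ ≈ 187 MPa (compressive)

With length fixed, the mechanical strain must cancel the thermal strain αΔT = 23.1×10⁻⁶ × 111 = 2564.1×10⁻⁶.
The stress required to suppress this strain is σ = Eε = 73×10³ × 2564.1×10⁻⁶ = 187.2 MPa, compressive since the pin is trying to expand.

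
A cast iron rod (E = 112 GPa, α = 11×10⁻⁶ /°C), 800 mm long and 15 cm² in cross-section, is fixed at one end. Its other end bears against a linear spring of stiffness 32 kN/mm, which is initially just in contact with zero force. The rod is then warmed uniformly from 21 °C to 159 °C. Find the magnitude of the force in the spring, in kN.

P ≈ 33.7 kN

The unrestrained thermal change is αΔT L = 11×10⁻⁶ × 138 × 800 = 1.214 mm.
Let P be the compressive force at the spring. The rod shortens elastically by PL/(AE) and the spring compresses by P/k; together these equal δ_free.
P [ L/(AE) + 1/k ] = δ_free → P [ 800/(1500×112×10³) + 1/(32×10³) ] = 1.214.
P = 1.214 / 3.601×10⁻⁵ = 33720 N.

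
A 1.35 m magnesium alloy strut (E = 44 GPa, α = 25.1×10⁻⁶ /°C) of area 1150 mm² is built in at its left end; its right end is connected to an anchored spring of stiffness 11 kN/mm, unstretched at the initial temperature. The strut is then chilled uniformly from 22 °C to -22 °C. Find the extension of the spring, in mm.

Free thermal contraction: δ_free = αΔT L = 25.1×10⁻⁶ × 44 × 1350 = 1.491 mm.
Let P be the tensile force in the spring. The strut extends elastically by PL/(AE) and the spring stretches by P/k; together these equal δ_free.
P [ L/(AE) + 1/k ] = δ_free → P [ 1350/(1150×44×10³) + 1/(11×10³) ] = 1.491.
P = 1.491 / 0.0001176 = 12680 N.
Spring extension = P/k = 12680/(11×10³) = 1.153 mm.

δ ≈ 1.15 mm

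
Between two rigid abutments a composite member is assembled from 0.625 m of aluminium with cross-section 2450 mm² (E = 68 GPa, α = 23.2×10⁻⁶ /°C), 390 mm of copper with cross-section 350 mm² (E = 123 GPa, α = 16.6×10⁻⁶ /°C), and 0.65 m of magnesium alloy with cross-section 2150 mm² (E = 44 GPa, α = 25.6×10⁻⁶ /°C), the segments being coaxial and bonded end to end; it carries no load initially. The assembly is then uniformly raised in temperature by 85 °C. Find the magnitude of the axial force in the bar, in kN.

P ≈ 162 kN (compressive)

With the walls removed the bar would change length by δ_free = Σ αᵢΔT Lᵢ = 23.2×10⁻⁶×85×625 + 16.6×10⁻⁶×85×390 + 25.6×10⁻⁶×85×650 = 3.197 mm.
The rigid supports impose zero overall length change; the single axial force P common to all segments must satisfy P Σ Lᵢ/(AᵢEᵢ) = δ_free.
Σ Lᵢ/(AᵢEᵢ) = 625/(2450×68×10³) + 390/(350×123×10³) + 650/(2150×44×10³) = 1.968×10⁻⁵ mm/N.
So P = 3.197 / 1.968×10⁻⁵ = 162.4 kN, compressive.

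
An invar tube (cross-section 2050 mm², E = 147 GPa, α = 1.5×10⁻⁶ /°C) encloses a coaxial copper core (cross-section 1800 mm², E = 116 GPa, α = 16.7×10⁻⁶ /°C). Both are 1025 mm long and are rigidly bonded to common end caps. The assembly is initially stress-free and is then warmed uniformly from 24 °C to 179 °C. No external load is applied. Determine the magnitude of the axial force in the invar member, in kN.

P ≈ 291 kN (tensile in the invar)

Equilibrium of a rigid end plate with no external load gives equal and opposite internal forces ±P in the two members. Since α_{copper} > α_{invar}, heating drives the copper into compression and the invar into tension.
Setting the final lengths equal and cancelling L: (α₁ − α₂)ΔT = P/(A₁E₁) + P/(A₂E₂).
|α₁ − α₂|·ΔT = 15.2×10⁻⁶ × 155 = 0.002356.
1/(A₁E₁) + 1/(A₂E₂) = 1/(2050×147×10³) + 1/(1800×116×10³) = 8.108×10⁻⁹ N⁻¹.
P = 0.002356 / 8.108×10⁻⁹ = 290600 N = 290.6 kN.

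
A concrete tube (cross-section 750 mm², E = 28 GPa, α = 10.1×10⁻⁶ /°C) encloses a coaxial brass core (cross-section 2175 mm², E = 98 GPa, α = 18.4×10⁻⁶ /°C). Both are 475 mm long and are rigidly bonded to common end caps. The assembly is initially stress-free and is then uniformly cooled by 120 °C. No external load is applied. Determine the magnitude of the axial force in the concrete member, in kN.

P ≈ 19 kN (compressive in the concrete)

The brass has the larger α, so on cooling it would change length more than the concrete if both were free. The rigid plates force a common final length, so the brass is put into tension and the concrete into compression, with equal and opposite forces P (no external load).
Equating the net (thermal + elastic) strains gives |α₁ − α₂|·ΔT = P·[1/(A₁E₁) + 1/(A₂E₂)].
|α₁ − α₂|·ΔT = 8.3×10⁻⁶ × 120 = 0.000996.
1/(A₁E₁) + 1/(A₂E₂) = 1/(750×28×10³) + 1/(2175×98×10³) = 5.231×10⁻⁸ N⁻¹.
P = 0.000996 / 5.231×10⁻⁸ = 19040 N = 19.04 kN.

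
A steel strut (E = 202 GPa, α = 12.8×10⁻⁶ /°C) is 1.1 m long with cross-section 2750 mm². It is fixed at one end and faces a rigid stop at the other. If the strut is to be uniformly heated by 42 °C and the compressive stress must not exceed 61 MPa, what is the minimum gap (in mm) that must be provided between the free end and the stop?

g ≈ 0.259 mm

Free expansion if unrestrained: δ_free = αΔT L = 12.8×10⁻⁶ × 42 × 1100 = 0.5914 mm.
A stress of 61 MPa corresponds to the wall pushing the strut back by σL/E = 61×1100/(202×10³) = 0.3322 mm.
So the gap has to take up the difference, g_min = δ_free − σL/E = 0.5914 − 0.3322 = 0.2592 mm.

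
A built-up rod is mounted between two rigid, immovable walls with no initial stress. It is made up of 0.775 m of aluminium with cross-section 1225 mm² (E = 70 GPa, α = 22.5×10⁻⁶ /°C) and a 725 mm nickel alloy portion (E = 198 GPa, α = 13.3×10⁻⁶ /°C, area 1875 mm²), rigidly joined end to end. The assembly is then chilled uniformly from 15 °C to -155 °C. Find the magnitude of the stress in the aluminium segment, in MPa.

σ ≈ 342 MPa (tensile)

Free thermal contraction of the whole bar: Σ αᵢΔT Lᵢ = 22.5×10⁻⁶×170×775 + 13.3×10⁻⁶×170×725 = 4.604 mm.
Since the ends are fixed, an axial force P builds up, equal in every segment, with P · Σ Lᵢ/(AᵢEᵢ) = δ_free.
The series flexibility is Σ Lᵢ/(AᵢEᵢ) = 775/(1225×70×10³) + 725/(1875×198×10³) = 1.099×10⁻⁵ mm/N.
Hence P = δ_free / Σ(L/AE) = 4.604/1.099×10⁻⁵ = 418.9 kN (tensile).
σ_{aluminium} = P / A = 418900 / 1225 = 341.9 MPa.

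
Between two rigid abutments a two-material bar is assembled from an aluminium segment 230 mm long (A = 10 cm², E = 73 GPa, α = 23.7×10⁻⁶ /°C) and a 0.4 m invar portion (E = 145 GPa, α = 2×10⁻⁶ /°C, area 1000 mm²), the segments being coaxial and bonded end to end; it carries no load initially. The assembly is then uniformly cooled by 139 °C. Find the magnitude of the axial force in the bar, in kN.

With the walls removed the bar would change length by δ_free = Σ αᵢΔT Lᵢ = 23.7×10⁻⁶×139×230 + 2×10⁻⁶×139×400 = 0.8689 mm.
The walls prevent any net length change, so an axial force P (same in every segment) develops. Compatibility: P · Σ Lᵢ/(AᵢEᵢ) = δ_free.
Σ Lᵢ/(AᵢEᵢ) = 230/(1000×73×10³) + 400/(1000×145×10³) = 5.909×10⁻⁶ mm/N.
Hence P = δ_free / Σ(L/AE) = 0.8689/5.909×10⁻⁶ = 147 kN (tensile).

P ≈ 147 kN (tensile)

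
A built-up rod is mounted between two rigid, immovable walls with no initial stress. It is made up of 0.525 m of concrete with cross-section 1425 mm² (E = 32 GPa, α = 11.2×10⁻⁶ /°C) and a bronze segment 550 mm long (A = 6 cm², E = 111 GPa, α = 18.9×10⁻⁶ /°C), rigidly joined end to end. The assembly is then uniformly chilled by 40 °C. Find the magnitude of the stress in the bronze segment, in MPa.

With the walls removed the bar would change length by δ_free = Σ αᵢΔT Lᵢ = 11.2×10⁻⁶×40×525 + 18.9×10⁻⁶×40×550 = 0.651 mm.
The walls prevent any net length change, so an axial force P (same in every segment) develops. Compatibility: P · Σ Lᵢ/(AᵢEᵢ) = δ_free.
The series flexibility is Σ Lᵢ/(AᵢEᵢ) = 525/(1425×32×10³) + 550/(600×111×10³) = 1.977×10⁻⁵ mm/N.
So P = 0.651 / 1.977×10⁻⁵ = 32.93 kN, tensile.
σ_{bronze} = P / A = 32930 / 600 = 54.88 MPa.

σ ≈ 54.9 MPa (tensile)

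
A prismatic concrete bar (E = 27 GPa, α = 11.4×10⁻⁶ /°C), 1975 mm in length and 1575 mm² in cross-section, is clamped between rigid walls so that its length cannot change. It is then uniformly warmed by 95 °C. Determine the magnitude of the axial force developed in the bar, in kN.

P ≈ 46.1 kN (compressive)

With zero net strain, σ = E·αΔT = 27 GPa × 11.4×10⁻⁶ × 95 = 29.24 MPa.
Then P = σA = 29.24 × 1575 mm² = 46.05 kN, compressive.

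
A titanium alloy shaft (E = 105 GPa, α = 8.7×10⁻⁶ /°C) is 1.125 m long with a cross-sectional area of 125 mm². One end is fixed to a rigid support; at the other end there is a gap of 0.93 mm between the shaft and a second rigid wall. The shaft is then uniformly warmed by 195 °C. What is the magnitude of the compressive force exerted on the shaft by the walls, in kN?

Unrestrained expansion: δ_free = αΔT L = 8.7×10⁻⁶ × 195 × 1125 = 1.909 mm.
The gap closes (δ_free > 0.93 mm) and the wall then resists a further 1.909 − 0.93 = 0.9786 mm of expansion.
Compatibility: PL/(AE) = 0.9786 mm, so σ = P/A = E × (0.9786/1125) = 91.33 MPa.
Force on the wall = σA = 91.33 × 125 mm² = 11.42 kN.

P ≈ 11.4 kN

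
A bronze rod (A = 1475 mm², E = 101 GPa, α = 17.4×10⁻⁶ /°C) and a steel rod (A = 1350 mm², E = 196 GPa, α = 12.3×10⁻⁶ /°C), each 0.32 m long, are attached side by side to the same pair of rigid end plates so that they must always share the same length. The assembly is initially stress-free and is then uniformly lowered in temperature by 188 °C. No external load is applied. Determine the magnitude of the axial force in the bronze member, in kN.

Equilibrium of a rigid end plate with no external load gives equal and opposite internal forces ±P in the two members. Since α_{bronze} > α_{steel}, cooling drives the bronze into tension and the steel into compression.
Compatibility of the two members (thermal + elastic change equal): (α₁ − α₂)ΔT = P·[1/(A₁E₁) + 1/(A₂E₂)].
|α₁ − α₂|·ΔT = 5.1×10⁻⁶ × 188 = 0.0009588.
1/(A₁E₁) + 1/(A₂E₂) = 1/(1475×101×10³) + 1/(1350×196×10³) = 1.049×10⁻⁸ N⁻¹.
P = 0.0009588 / 1.049×10⁻⁸ = 91390 N = 91.39 kN.

P ≈ 91.4 kN (tensile in the bronze)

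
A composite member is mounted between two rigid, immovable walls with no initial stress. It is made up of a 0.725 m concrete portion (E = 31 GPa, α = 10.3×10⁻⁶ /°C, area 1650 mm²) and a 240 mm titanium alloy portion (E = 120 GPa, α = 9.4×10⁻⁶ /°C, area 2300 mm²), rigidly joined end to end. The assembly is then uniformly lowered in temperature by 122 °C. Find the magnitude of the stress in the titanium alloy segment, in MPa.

Free thermal contraction of the whole bar: Σ αᵢΔT Lᵢ = 10.3×10⁻⁶×122×725 + 9.4×10⁻⁶×122×240 = 1.186 mm.
Since the ends are fixed, an axial force P builds up, equal in every segment, with P · Σ Lᵢ/(AᵢEᵢ) = δ_free.
Σ Lᵢ/(AᵢEᵢ) = 725/(1650×31×10³) + 240/(2300×120×10³) = 1.504×10⁻⁵ mm/N.
Hence P = δ_free / Σ(L/AE) = 1.186/1.504×10⁻⁵ = 78.86 kN (tensile).
σ_{titanium alloy} = P / A = 78860 / 2300 = 34.28 MPa.

σ ≈ 34.3 MPa (tensile)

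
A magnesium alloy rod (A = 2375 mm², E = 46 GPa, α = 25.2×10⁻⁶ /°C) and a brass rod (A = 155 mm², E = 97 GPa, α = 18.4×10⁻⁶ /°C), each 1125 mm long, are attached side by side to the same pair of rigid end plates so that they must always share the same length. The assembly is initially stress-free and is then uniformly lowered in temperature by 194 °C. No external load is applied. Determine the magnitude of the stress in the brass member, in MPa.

σ ≈ 112 MPa (compressive)

The magnesium alloy has the larger α, so on cooling it would change length more than the brass if both were free. The rigid plates force a common final length, so the magnesium alloy is put into tension and the brass into compression, with equal and opposite forces P (no external load).
Compatibility of the two members (thermal + elastic change equal): (α₁ − α₂)ΔT = P·[1/(A₁E₁) + 1/(A₂E₂)].
|α₁ − α₂|·ΔT = 6.8×10⁻⁶ × 194 = 0.001319.
1/(A₁E₁) + 1/(A₂E₂) = 1/(2375×46×10³) + 1/(155×97×10³) = 7.566×10⁻⁸ N⁻¹.
P = 0.001319 / 7.566×10⁻⁸ = 17430 N = 17.43 kN.
σ_{brass} = P/A₂ = 17430/155 = 112.5 MPa, compressive.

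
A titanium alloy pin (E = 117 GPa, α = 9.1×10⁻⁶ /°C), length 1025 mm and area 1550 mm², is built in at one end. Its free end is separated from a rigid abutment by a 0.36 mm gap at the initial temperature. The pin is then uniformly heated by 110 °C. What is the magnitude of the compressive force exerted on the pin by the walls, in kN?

If the wall were absent the pin would grow by αΔT L = 9.1×10⁻⁶ × 110 × 1025 = 1.026 mm.
The gap closes (δ_free > 0.36 mm) and the wall then resists a further 1.026 − 0.36 = 0.666 mm of expansion.
So σ = E(δ_free − g)/L = 117×10³ × 0.666/1025 = 76.02 MPa.
P = σA = 76.02 × 1550 = 117.8 kN.

P ≈ 118 kN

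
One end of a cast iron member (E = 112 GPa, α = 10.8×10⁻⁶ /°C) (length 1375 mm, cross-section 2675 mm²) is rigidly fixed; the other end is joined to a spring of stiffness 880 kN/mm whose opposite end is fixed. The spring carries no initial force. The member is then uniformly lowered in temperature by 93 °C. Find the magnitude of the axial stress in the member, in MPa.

σ ≈ 90.2 MPa (tensile)

If the spring were absent the member would shorten by αΔT L = 10.8×10⁻⁶ × 93 × 1375 = 1.381 mm.
With a force P in the spring, the elastic change of the member is PL/(AE) and that of the spring is P/k; compatibility requires their sum to equal δ_free.
So P = δ_free / [L/(AE) + 1/k] = 1.381 / [ 1375/(2675×112×10³) + 1/(880×10³) ].
P = 1.381 / 5.726×10⁻⁶ = 241200 N.
σ = P/A = 241200/2675 = 90.17 MPa.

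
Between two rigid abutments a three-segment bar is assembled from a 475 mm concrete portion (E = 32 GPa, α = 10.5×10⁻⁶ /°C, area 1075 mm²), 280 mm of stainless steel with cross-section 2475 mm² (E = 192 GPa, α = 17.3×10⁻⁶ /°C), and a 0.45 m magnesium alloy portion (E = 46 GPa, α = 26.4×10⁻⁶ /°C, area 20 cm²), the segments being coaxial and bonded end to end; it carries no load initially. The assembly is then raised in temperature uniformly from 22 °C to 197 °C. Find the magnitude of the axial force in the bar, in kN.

P ≈ 197 kN (compressive)

Free thermal expansion of the whole bar: Σ αᵢΔT Lᵢ = 10.5×10⁻⁶×175×475 + 17.3×10⁻⁶×175×280 + 26.4×10⁻⁶×175×450 = 3.8 mm.
The walls prevent any net length change, so an axial force P (same in every segment) develops. Compatibility: P · Σ Lᵢ/(AᵢEᵢ) = δ_free.
The series flexibility is Σ Lᵢ/(AᵢEᵢ) = 475/(1075×32×10³) + 280/(2475×192×10³) + 450/(2000×46×10³) = 1.929×10⁻⁵ mm/N.
P = 3.8 / 1.929×10⁻⁵ = 197000 N = 197 kN, compressive.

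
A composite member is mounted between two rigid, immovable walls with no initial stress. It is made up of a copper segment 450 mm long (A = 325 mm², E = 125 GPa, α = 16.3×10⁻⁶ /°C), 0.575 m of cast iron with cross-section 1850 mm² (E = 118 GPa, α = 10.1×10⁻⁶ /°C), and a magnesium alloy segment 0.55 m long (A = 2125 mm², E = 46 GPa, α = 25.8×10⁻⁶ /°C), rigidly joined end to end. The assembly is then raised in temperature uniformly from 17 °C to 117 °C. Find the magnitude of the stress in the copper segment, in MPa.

If the supports were absent, the total length change would be Σ αᵢΔT Lᵢ = 16.3×10⁻⁶×100×450 + 10.1×10⁻⁶×100×575 + 25.8×10⁻⁶×100×550 = 2.733 mm.
The rigid supports impose zero overall length change; the single axial force P common to all segments must satisfy P Σ Lᵢ/(AᵢEᵢ) = δ_free.
Σ Lᵢ/(AᵢEᵢ) = 450/(325×125×10³) + 575/(1850×118×10³) + 550/(2125×46×10³) = 1.934×10⁻⁵ mm/N.
Hence P = δ_free / Σ(L/AE) = 2.733/1.934×10⁻⁵ = 141.3 kN (compressive).
σ_{copper} = P / A = 141300 / 325 = 434.9 MPa.

σ ≈ 435 MPa (compressive)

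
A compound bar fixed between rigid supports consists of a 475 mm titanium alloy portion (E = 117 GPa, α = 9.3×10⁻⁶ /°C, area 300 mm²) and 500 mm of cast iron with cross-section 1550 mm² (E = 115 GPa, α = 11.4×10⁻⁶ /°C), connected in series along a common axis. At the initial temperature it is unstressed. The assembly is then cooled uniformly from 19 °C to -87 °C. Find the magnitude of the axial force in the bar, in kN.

P ≈ 65.6 kN (tensile)

Free thermal contraction of the whole bar: Σ αᵢΔT Lᵢ = 9.3×10⁻⁶×106×475 + 11.4×10⁻⁶×106×500 = 1.072 mm.
The rigid supports impose zero overall length change; the single axial force P common to all segments must satisfy P Σ Lᵢ/(AᵢEᵢ) = δ_free.
The series flexibility is Σ Lᵢ/(AᵢEᵢ) = 475/(300×117×10³) + 500/(1550×115×10³) = 1.634×10⁻⁵ mm/N.
Hence P = δ_free / Σ(L/AE) = 1.072/1.634×10⁻⁵ = 65.64 kN (tensile).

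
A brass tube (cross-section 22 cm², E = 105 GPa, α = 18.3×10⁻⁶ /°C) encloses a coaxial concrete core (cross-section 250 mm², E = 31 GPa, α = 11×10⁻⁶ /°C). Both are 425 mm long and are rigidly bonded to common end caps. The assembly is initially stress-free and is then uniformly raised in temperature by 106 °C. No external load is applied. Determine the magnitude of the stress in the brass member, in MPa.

σ ≈ 2.64 MPa (compressive)

The brass has the larger α, so on heating it would change length more than the concrete if both were free. The rigid plates force a common final length, so the brass is put into compression and the concrete into tension, with equal and opposite forces P (no external load).
Compatibility of the two members (thermal + elastic change equal): (α₁ − α₂)ΔT = P·[1/(A₁E₁) + 1/(A₂E₂)].
|α₁ − α₂|·ΔT = 7.3×10⁻⁶ × 106 = 0.0007738.
1/(A₁E₁) + 1/(A₂E₂) = 1/(2200×105×10³) + 1/(250×31×10³) = 1.334×10⁻⁷ N⁻¹.
P = 0.0007738 / 1.334×10⁻⁷ = 5802 N = 5.802 kN.
σ_{brass} = P/A₁ = 5802/2200 = 2.637 MPa, compressive.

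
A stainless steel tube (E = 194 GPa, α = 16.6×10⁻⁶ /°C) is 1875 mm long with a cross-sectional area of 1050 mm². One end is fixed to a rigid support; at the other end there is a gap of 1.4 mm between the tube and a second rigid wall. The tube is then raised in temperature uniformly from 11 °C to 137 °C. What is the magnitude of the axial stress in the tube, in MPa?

Free thermal elongation = αΔT L = 16.6×10⁻⁶ × 126 × 1875 = 3.922 mm.
The gap closes (δ_free > 1.4 mm) and the wall then resists a further 3.922 − 1.4 = 2.522 mm of expansion.
That suppressed elongation corresponds to σ = E·Δ/L = 194×10³ × 2.522/1875 = 260.9 MPa.

σ ≈ 261 MPa (compressive)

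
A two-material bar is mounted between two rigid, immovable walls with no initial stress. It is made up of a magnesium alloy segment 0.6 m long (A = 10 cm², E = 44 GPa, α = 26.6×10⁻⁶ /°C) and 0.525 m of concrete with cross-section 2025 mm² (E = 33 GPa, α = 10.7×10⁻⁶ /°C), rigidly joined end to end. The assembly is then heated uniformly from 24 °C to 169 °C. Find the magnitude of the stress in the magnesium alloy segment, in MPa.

σ ≈ 146 MPa (compressive)

With the walls removed the bar would change length by δ_free = Σ αᵢΔT Lᵢ = 26.6×10⁻⁶×145×600 + 10.7×10⁻⁶×145×525 = 3.129 mm.
The rigid supports impose zero overall length change; the single axial force P common to all segments must satisfy P Σ Lᵢ/(AᵢEᵢ) = δ_free.
Σ Lᵢ/(AᵢEᵢ) = 600/(1000×44×10³) + 525/(2025×33×10³) = 2.149×10⁻⁵ mm/N.
P = 3.129 / 2.149×10⁻⁵ = 145600 N = 145.6 kN, compressive.
σ_{magnesium alloy} = P / A = 145600 / 1000 = 145.6 MPa.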